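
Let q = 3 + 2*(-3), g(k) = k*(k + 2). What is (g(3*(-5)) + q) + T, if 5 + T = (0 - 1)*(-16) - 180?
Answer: 23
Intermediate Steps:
g(k) = k*(2 + k)
q = -3 (q = 3 - 6 = -3)
T = -169 (T = -5 + ((0 - 1)*(-16) - 180) = -5 + (-1*(-16) - 180) = -5 + (16 - 180) = -5 - 164 = -169)
(g(3*(-5)) + q) + T = ((3*(-5))*(2 + 3*(-5)) - 3) - 169 = (-15*(2 - 15) - 3) - 169 = (-15*(-13) - 3) - 169 = (195 - 3) - 169 = 192 - 169 = 23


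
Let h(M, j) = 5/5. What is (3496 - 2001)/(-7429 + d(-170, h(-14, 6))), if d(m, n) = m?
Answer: -1495/7599 ≈ -0.19674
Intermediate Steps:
h(M, j) = 1 (h(M, j) = 5*(1/5) = 1)
(3496 - 2001)/(-7429 + d(-170, h(-14, 6))) = (3496 - 2001)/(-7429 - 170) = 1495/(-7599) = 1495*(-1/7599) = -1495/7599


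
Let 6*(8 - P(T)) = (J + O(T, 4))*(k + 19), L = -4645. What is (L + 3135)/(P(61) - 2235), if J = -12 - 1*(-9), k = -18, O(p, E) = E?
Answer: 9060/13363 ≈ 0.67799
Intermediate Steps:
J = -3 (J = -12 + 9 = -3)
P(T) = 47/6 (P(T) = 8 - (-3 + 4)*(-18 + 19)/6 = 8 - 1/6 = 8 - ⅙*1 = 8 - ⅙ = 47/6)
(L + 3135)/(P(61) - 2235) = (-4645 + 3135)/(47/6 - 2235) = -1510/(-13363/6) = -1510*(-6/13363) = 9060/13363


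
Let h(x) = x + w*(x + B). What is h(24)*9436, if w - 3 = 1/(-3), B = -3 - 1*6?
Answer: 603904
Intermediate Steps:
B = -9 (B = -3 - 6 = -9)
w = 8/3 (w = 3 + 1/(-3) = 3 - ⅓ = 8/3 ≈ 2.6667)
h(x) = -24 + 11*x/3 (h(x) = x + 8*(x - 9)/3 = x + 8*(-9 + x)/3 = x + (-24 + 8*x/3) = -24 + 11*x/3)
h(24)*9436 = (-24 + (11/3)*24)*9436 = (-24 + 88)*9436 = 64*9436 = 603904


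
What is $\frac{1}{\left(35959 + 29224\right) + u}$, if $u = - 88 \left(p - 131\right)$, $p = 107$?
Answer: $\frac{1}{67295} \approx 1.486 \cdot 10^{-5}$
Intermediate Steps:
$u = 2112$ ($u = - 88 \left(107 - 131\right) = \left(-88\right) \left(-24\right) = 2112$)
$\frac{1}{\left(35959 + 29224\right) + u} = \frac{1}{\left(35959 + 29224\right) + 2112} = \frac{1}{65183 + 2112} = \frac{1}{67295}$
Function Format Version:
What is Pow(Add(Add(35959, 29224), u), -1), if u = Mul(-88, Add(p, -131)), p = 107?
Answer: Rational(1, 67295) ≈ 1.4860e-5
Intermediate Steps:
u = 2112 (u = Mul(-88, Add(107, -131)) = Mul(-88, -24) = 2112)
Pow(Add(Add(35959, 29224), u), -1) = Pow(Add(Add(35959, 29224), 2112), -1) = Pow(Add(65183, 2112), -1) = Pow(67295, -1) = Rational(1, 67295)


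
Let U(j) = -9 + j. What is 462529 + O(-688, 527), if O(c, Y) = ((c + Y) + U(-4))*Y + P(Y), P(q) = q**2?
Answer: 648560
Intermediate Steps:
O(c, Y) = Y**2 + Y*(-13 + Y + c) (O(c, Y) = ((c + Y) + (-9 - 4))*Y + Y**2 = ((Y + c) - 13)*Y + Y**2 = (-13 + Y + c)*Y + Y**2 = Y*(-13 + Y + c) + Y**2 = Y**2 + Y*(-13 + Y + c))
462529 + O(-688, 527) = 462529 + 527*(-13 - 688 + 2*527) = 462529 + 527*(-13 - 688 + 1054) = 462529 + 527*353 = 462529 + 186031 = 648560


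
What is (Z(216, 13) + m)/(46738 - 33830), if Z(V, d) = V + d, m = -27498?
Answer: -27269/12908 ≈ -2.1126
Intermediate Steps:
(Z(216, 13) + m)/(46738 - 33830) = ((216 + 13) - 27498)/(46738 - 33830) = (229 - 27498)/12908 = -27269*1/12908 = -27269/12908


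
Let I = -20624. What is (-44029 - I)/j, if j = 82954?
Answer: -23405/82954 ≈ -0.28214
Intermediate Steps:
(-44029 - I)/j = (-44029 - 1*(-20624))/82954 = (-44029 + 20624)*(1/82954) = -23405*1/82954 = -23405/82954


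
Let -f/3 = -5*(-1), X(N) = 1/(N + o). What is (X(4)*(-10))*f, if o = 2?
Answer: 25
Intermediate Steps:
X(N) = 1/(2 + N) (X(N) = 1/(N + 2) = 1/(2 + N))
f = -15 (f = -(-15)*(-1) = -3*5 = -15)
(X(4)*(-10))*f = (-10/(2 + 4))*(-15) = (-10/6)*(-15) = ((⅙)*(-10))*(-15) = -5/3*(-15) = 25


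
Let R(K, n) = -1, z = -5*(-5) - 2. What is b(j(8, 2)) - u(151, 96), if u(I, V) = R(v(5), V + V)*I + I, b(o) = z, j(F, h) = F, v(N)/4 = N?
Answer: 23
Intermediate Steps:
v(N) = 4*N
z = 23 (z = 25 - 2 = 23)
b(o) = 23
u(I, V) = 0 (u(I, V) = -I + I = 0)
b(j(8, 2)) - u(151, 96) = 23 - 1*0 = 23 + 0 = 23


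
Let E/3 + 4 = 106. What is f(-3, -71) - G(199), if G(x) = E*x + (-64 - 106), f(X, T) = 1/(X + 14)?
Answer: -667963/11 ≈ -60724.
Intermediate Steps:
E = 306 (E = -12 + 3*106 = -12 + 318 = 306)
f(X, T) = 1/(14 + X)
G(x) = -170 + 306*x (G(x) = 306*x + (-64 - 106) = 306*x - 170 = -170 + 306*x)
f(-3, -71) - G(199) = 1/(14 - 3) - (-170 + 306*199) = 1/11 - (-170 + 60894) = 1/11 - 1*60724 = 1/11 - 60724 = -667963/11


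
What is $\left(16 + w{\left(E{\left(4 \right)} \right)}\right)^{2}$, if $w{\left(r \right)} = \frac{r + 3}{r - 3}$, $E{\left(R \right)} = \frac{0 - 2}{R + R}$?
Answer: $\frac{38809}{169} \approx 229.64$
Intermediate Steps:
$E{\left(R \right)} = - \frac{1}{R}$ ($E{\left(R \right)} = - \frac{2}{2 R} = - 2 \frac{1}{2 R} = - \frac{1}{R}$)
$w{\left(r \right)} = \frac{3 + r}{-3 + r}$
$\left(16 + w{\left(E{\left(4 \right)} \right)}\right)^{2} = \left(16 + \frac{3 - \frac{1}{4}}{-3 - \frac{1}{4}}\right)^{2} = \left(16 + \frac{1}{- \frac{13}{4}} \cdot \frac{11}{4}\right)^{2} = \left(16 - \frac{11}{13}\right)^{2} = \left(\frac{197}{13}\right)^{2} = \frac{38809}{169}$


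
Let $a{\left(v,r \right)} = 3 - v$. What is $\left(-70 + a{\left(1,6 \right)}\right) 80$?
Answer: $-5440$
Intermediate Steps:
$\left(-70 + a{\left(1,6 \right)}\right) 80 = \left(-70 + \left(3 - 1\right)\right) 80 = \left(-70 + 2\right) 80 = \left(-68\right) 80 = -5440$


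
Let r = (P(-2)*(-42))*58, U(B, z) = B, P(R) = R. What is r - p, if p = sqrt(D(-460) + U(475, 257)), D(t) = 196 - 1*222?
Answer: 4872 - sqrt(449) ≈ 4850.8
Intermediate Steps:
D(t) = -26 (D(t) = 196 - 222 = -26)
p = sqrt(449) (p = sqrt(-26 + 475) = sqrt(449) ≈ 21.190)
r = 4872 (r = -2*(-42)*58 = 84*58 = 4872)
r - p = 4872 - sqrt(449)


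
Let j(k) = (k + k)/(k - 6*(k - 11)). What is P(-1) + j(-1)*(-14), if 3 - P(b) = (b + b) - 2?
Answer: 525/71 ≈ 7.3944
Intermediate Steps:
P(b) = 5 - 2*b (P(b) = 3 - ((b + b) - 2) = 3 - (2*b - 2) = 3 - (-2 + 2*b) = 3 + (2 - 2*b) = 5 - 2*b)
j(k) = 2*k/(66 - 5*k) (j(k) = (2*k)/(k - 6*(-11 + k)) = (2*k)/(k + (66 - 6*k)) = (2*k)/(66 - 5*k) = 2*k/(66 - 5*k))
P(-1) + j(-1)*(-14) = (5 - 2*(-1)) - 2*(-1)/(-66 + 5*(-1))*(-14) = (5 + 2) - 2*(-1)/(-66 - 5)*(-14) = 7 - 2*(-1)/(-71)*(-14) = 7 - 2*(-1)*(-1/71)*(-14) = 7 - 2/71*(-14) = 7 + 28/71 = 525/71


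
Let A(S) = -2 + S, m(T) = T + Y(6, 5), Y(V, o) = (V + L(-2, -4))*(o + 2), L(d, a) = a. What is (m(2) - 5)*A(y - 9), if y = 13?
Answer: 22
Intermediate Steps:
Y(V, o) = (-4 + V)*(2 + o) (Y(V, o) = (V - 4)*(o + 2) = (-4 + V)*(2 + o))
m(T) = 14 + T (m(T) = T + (-8 - 4*5 + 2*6 + 6*5) = T + (-8 - 20 + 12 + 30) = T + 14 = 14 + T)
(m(2) - 5)*A(y - 9) = ((14 + 2) - 5)*(-2 + (13 - 9)) = (16 - 5)*(-2 + 4) = 11*2 = 22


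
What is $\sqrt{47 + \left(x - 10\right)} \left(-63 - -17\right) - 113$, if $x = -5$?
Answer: $-113 - 184 \sqrt{2} \approx -373.22$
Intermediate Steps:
$\sqrt{47 + \left(x - 10\right)} \left(-63 - -17\right) - 113 = \sqrt{47 - 15} \left(-63 - -17\right) - 113 = \sqrt{47 - 15} \left(-63 + 17\right) - 113 = \sqrt{47 - 15} \left(-46\right) - 113 = \sqrt{32} \left(-46\right) - 113 = 4 \sqrt{2} \left(-46\right) - 113 = - 184 \sqrt{2} - 113 = -113 - 184 \sqrt{2}$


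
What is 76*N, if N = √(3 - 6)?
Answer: 76*I*√3 ≈ 131.64*I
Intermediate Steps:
N = I*√3 (N = √(-3) = I*√3 ≈ 1.732*I)
76*N = 76*(I*√3) = 76*I*√3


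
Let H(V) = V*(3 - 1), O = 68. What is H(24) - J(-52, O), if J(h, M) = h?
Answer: 100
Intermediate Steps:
H(V) = 2*V (H(V) = V*2 = 2*V)
H(24) - J(-52, O) = 2*24 - 1*(-52) = 48 + 52 = 100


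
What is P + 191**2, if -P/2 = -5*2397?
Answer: 60451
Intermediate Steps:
P = 23970 (P = -(-10)*2397 = -2*(-11985) = 23970)
P + 191**2 = 23970 + 191**2 = 23970 + 36481 = 60451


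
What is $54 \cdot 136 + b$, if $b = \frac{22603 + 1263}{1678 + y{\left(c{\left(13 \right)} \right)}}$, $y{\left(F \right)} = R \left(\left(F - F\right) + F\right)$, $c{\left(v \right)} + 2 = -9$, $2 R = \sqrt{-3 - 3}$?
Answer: $\frac{41439526760}{5631731} + \frac{262526 i \sqrt{6}}{5631731} \approx 7358.2 + 0.11418 i$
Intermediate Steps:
$R = \frac{i \sqrt{6}}{2}$ ($R = \frac{\sqrt{-3 - 3}}{2} = \frac{\sqrt{-6}}{2} = \frac{i \sqrt{6}}{2} \approx 1.2247 i$)
$c{\left(v \right)} = -11$ ($c{\left(v \right)} = -2 - 9 = -11$)
$y{\left(F \right)} = \frac{i F \sqrt{6}}{2}$ ($y{\left(F \right)} = \frac{i \sqrt{6}}{2} \left(\left(F - F\right) + F\right) = \frac{i \sqrt{6}}{2} \left(0 + F\right) = \frac{i \sqrt{6}}{2} F = \frac{i F \sqrt{6}}{2}$)
$b = \frac{23866}{1678 - \frac{11 i \sqrt{6}}{2}}$ ($b = \frac{22603 + 1263}{1678 + \frac{1}{2} i \left(-11\right) \sqrt{6}} = \frac{23866}{1678 - \frac{11 i \sqrt{6}}{2}} \approx 14.222 + 0.11418 i$)
$54 \cdot 136 + b = 54 \cdot 136 + \left(\frac{80094296}{5631731} + \frac{262526 i \sqrt{6}}{5631731}\right) = 7344 + \left(\frac{80094296}{5631731} + \frac{262526 i \sqrt{6}}{5631731}\right) = \frac{41439526760}{5631731} + \frac{262526 i \sqrt{6}}{5631731}$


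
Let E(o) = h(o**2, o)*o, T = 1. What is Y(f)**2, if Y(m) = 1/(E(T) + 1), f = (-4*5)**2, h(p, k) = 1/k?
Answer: 1/4 ≈ 0.25000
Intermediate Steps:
f = 400 (f = (-20)**2 = 400)
E(o) = 1 (E(o) = o/o = 1)
Y(m) = 1/2 (Y(m) = 1/(1 + 1) = 1/2)
Y(f)**2 = (1/2)**2 = 1/4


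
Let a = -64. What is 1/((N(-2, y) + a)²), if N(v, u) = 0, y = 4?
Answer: 1/4096 ≈ 0.00024414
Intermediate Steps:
1/((N(-2, y) + a)²) = 1/((0 - 64)²) = 1/((-64)²) = 1/4096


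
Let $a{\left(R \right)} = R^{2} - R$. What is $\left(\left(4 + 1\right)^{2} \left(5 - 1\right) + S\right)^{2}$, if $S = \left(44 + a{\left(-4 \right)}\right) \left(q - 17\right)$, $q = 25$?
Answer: $374544$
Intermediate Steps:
$S = 512$ ($S = \left(44 - 4 \left(-1 - 4\right)\right) \left(25 - 17\right) = \left(44 - -20\right) 8 = \left(44 + 20\right) 8 = 64 \cdot 8 = 512$)
$\left(\left(4 + 1\right)^{2} \left(5 - 1\right) + S\right)^{2} = \left(\left(4 + 1\right)^{2} \left(5 - 1\right) + 512\right)^{2} = \left(5^{2} \cdot 4 + 512\right)^{2} = \left(25 \cdot 4 + 512\right)^{2} = \left(100 + 512\right)^{2} = 612^{2} = 374544$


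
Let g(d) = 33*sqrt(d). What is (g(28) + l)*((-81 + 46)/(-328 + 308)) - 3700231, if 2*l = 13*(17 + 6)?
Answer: -29599755/8 + 231*sqrt(7)/2 ≈ -3.6997e+6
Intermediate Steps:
l = 299/2 (l = (13*(17 + 6))/2 = (13*23)/2 = (1/2)*299 = 299/2 ≈ 149.50)
(g(28) + l)*((-81 + 46)/(-328 + 308)) - 3700231 = (33*sqrt(28) + 299/2)*((-81 + 46)/(-328 + 308)) - 3700231 = (33*(2*sqrt(7)) + 299/2)*(-35/(-20)) - 3700231 = (66*sqrt(7) + 299/2)*(-35*(-1/20)) - 3700231 = (299/2 + 66*sqrt(7))*(7/4) - 3700231 = (2093/8 + 231*sqrt(7)/2) - 3700231 = -29599755/8 + 231*sqrt(7)/2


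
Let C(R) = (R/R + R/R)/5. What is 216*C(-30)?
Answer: 432/5 ≈ 86.400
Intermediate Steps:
C(R) = 2/5 (C(R) = (1 + 1)*(1/5) = 2*(1/5) = 2/5)
216*C(-30) = 216*(2/5) = 432/5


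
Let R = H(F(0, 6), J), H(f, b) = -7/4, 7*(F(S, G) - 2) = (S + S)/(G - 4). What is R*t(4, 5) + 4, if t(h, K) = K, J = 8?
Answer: -19/4 ≈ -4.7500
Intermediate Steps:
F(S, G) = 2 + 2*S/(7*(-4 + G)) (F(S, G) = 2 + ((S + S)/(G - 4))/7 = 2 + ((2*S)/(-4 + G))/7 = 2 + (2*S/(-4 + G))/7 = 2 + 2*S/(7*(-4 + G)))
H(f, b) = -7/4 (H(f, b) = -7*¼ = -7/4)
R = -7/4 ≈ -1.7500
R*t(4, 5) + 4 = -7/4*5 + 4 = -35/4 + 4 = -19/4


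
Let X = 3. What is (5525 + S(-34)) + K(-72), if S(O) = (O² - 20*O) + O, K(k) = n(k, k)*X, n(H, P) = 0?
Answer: 7327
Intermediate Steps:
K(k) = 0 (K(k) = 0*3 = 0)
S(O) = O² - 19*O
(5525 + S(-34)) + K(-72) = (5525 - 34*(-19 - 34)) + 0 = (5525 - 34*(-53)) + 0 = (5525 + 1802) + 0 = 7327 + 0 = 7327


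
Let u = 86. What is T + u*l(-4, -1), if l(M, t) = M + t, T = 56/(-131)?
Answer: -56386/131 ≈ -430.43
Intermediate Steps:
T = -56/131 (T = 56*(-1/131) = -56/131 ≈ -0.42748)
T + u*l(-4, -1) = -56/131 + 86*(-4 - 1) = -56/131 + 86*(-5) = -56/131 - 430 = -56386/131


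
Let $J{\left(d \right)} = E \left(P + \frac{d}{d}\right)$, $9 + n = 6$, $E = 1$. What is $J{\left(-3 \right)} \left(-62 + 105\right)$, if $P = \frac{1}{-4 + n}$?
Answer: $\frac{258}{7} \approx 36.857$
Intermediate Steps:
$n = -3$ ($n = -9 + 6 = -3$)
$P = - \frac{1}{7}$ ($P = \frac{1}{-4 - 3} = \frac{1}{-7} = - \frac{1}{7} \approx -0.14286$)
$J{\left(d \right)} = \frac{6}{7}$ ($J{\left(d \right)} = 1 \left(- \frac{1}{7} + \frac{d}{d}\right) = 1 \left(- \frac{1}{7} + 1\right) = 1 \cdot \frac{6}{7} = \frac{6}{7}$)
$J{\left(-3 \right)} \left(-62 + 105\right) = \frac{6 \left(-62 + 105\right)}{7} = \frac{6}{7} \cdot 43 = \frac{258}{7}$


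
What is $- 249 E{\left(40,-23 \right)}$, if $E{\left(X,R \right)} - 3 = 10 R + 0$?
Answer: $56523$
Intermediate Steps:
$E{\left(X,R \right)} = 3 + 10 R$ ($E{\left(X,R \right)} = 3 + \left(10 R + 0\right) = 3 + 10 R$)
$- 249 E{\left(40,-23 \right)} = - 249 \left(3 + 10 \left(-23\right)\right) = - 249 \left(3 - 230\right) = \left(-249\right) \left(-227\right) = 56523$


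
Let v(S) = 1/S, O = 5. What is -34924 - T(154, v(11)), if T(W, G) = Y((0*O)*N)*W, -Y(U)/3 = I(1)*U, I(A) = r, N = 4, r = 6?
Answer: -34924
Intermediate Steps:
I(A) = 6
Y(U) = -18*U
T(W, G) = 0 (T(W, G) = (-18*0*5*4)*W = (-0*4)*W = (-18*0)*W = 0*W = 0)
-34924 - T(154, v(11)) = -34924 - 1*0 = -34924 + 0 = -34924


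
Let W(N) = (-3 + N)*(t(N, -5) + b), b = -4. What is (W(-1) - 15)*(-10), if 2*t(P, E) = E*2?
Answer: -210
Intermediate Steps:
t(P, E) = E (t(P, E) = (E*2)/2 = (2*E)/2 = E)
W(N) = 27 - 9*N (W(N) = (-3 + N)*(-5 - 4) = (-3 + N)*(-9) = 27 - 9*N)
(W(-1) - 15)*(-10) = ((27 - 9*(-1)) - 15)*(-10) = ((27 + 9) - 15)*(-10) = (36 - 15)*(-10) = 21*(-10) = -210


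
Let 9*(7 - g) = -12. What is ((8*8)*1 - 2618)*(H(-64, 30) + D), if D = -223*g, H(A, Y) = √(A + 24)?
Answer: 14238550/3 - 5108*I*√10 ≈ 4.7462e+6 - 16153.0*I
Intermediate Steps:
g = 25/3 (g = 7 - ⅑*(-12) = 7 + 4/3 = 25/3 ≈ 8.3333)
H(A, Y) = √(24 + A)
D = -5575/3 (D = -223*25/3 = -5575/3 ≈ -1858.3)
((8*8)*1 - 2618)*(H(-64, 30) + D) = ((8*8)*1 - 2618)*(√(24 - 64) - 5575/3) = (64*1 - 2618)*(√(-40) - 5575/3) = (64 - 2618)*(2*I*√10 - 5575/3) = -2554*(-5575/3 + 2*I*√10) = 14238550/3 - 5108*I*√10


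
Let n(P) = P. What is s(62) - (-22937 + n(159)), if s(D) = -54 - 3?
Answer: 22721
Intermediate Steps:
s(D) = -57
s(62) - (-22937 + n(159)) = -57 - (-22937 + 159) = -57 - 1*(-22778) = -57 + 22778 = 22721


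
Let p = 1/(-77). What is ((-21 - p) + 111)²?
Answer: 48038761/5929 ≈ 8102.3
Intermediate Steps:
p = -1/77 ≈ -0.012987
((-21 - p) + 111)² = ((-21 - 1*(-1/77)) + 111)² = ((-21 + 1/77) + 111)² = (-1616/77 + 111)² = (6931/77)² = 48038761/5929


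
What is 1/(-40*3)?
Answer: -1/120 ≈ -0.0083333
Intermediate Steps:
1/(-40*3) = 1/(-120) = -1/120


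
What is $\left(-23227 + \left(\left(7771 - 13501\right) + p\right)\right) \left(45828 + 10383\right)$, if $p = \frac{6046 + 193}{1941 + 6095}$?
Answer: $- \frac{319021024023}{196} \approx -1.6277 \cdot 10^{9}$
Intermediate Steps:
$p = \frac{6239}{8036} \approx 0.77638$
$\left(-23227 + \left(\left(7771 - 13501\right) + p\right)\right) \left(45828 + 10383\right) = \left(-23227 + \left(\left(7771 - 13501\right) + \frac{6239}{8036}\right)\right) \left(45828 + 10383\right) = \left(-23227 + \left(-5730 + \frac{6239}{8036}\right)\right) 56211 = \left(-23227 - \frac{46040041}{8036}\right) 56211 = \left(- \frac{232692213}{8036}\right) 56211 = - \frac{319021024023}{196}$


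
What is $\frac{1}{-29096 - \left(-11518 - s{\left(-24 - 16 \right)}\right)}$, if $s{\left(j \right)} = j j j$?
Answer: $- \frac{1}{81578} \approx -1.2258 \cdot 10^{-5}$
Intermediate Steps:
$s{\left(j \right)} = j^{3}$ ($s{\left(j \right)} = j^{2} j = j^{3}$)
$\frac{1}{-29096 - \left(-11518 - s{\left(-24 - 16 \right)}\right)} = \frac{1}{-29096 + \left(\left(\left(\left(-24 - 16\right)^{3} - 10165\right) + \left(3958 - -2472\right)\right) - -15253\right)} = \frac{1}{-29096 + \left(\left(\left(\left(-40\right)^{3} - 10165\right) + \left(3958 + 2472\right)\right) + 15253\right)} = \frac{1}{-29096 + \left(\left(\left(-64000 - 10165\right) + 6430\right) + 15253\right)} = \frac{1}{-29096 + \left(\left(-74165 + 6430\right) + 15253\right)} = \frac{1}{-29096 + \left(-67735 + 15253\right)} = \frac{1}{-29096 - 52482} = \frac{1}{-81578} = - \frac{1}{81578}$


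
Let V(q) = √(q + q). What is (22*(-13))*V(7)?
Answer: -286*√14 ≈ -1070.1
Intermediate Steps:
V(q) = √2*√q (V(q) = √(2*q) = √2*√q)
(22*(-13))*V(7) = (22*(-13))*(√2*√7) = -286*√14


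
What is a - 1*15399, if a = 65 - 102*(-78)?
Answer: -7378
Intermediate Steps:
a = 8021 (a = 65 + 7956 = 8021)
a - 1*15399 = 8021 - 1*15399 = 8021 - 15399 = -7378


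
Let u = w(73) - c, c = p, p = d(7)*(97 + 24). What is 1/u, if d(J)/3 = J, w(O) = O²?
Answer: 1/2788 ≈ 0.00035868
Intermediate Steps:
d(J) = 3*J
p = 2541 (p = (3*7)*(97 + 24) = 21*121 = 2541)
c = 2541
u = 2788 (u = 73² - 1*2541 = 5329 - 2541 = 2788)
1/u = 1/2788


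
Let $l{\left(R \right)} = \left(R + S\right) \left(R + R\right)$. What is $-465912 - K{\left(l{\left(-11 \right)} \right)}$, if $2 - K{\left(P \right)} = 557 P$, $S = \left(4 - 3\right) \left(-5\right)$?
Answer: $-269850$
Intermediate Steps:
$S = -5$ ($S = 1 \left(-5\right) = -5$)
$l{\left(R \right)} = 2 R \left(-5 + R\right)$ ($l{\left(R \right)} = \left(R - 5\right) \left(R + R\right) = \left(-5 + R\right) 2 R = 2 R \left(-5 + R\right)$)
$K{\left(P \right)} = 2 - 557 P$
$-465912 - K{\left(l{\left(-11 \right)} \right)} = -465912 - \left(2 - 557 \cdot 2 \left(-11\right) \left(-5 - 11\right)\right) = -465912 - \left(2 - 557 \cdot 2 \left(-11\right) \left(-16\right)\right) = -465912 - \left(2 - 196064\right) = -465912 - -196062 = -465912 + 196062 = -269850$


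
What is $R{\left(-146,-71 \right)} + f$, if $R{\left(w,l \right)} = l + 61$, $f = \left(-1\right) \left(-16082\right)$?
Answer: $16072$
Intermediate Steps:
$f = 16082$
$R{\left(w,l \right)} = 61 + l$
$R{\left(-146,-71 \right)} + f = \left(61 - 71\right) + 16082 = -10 + 16082 = 16072$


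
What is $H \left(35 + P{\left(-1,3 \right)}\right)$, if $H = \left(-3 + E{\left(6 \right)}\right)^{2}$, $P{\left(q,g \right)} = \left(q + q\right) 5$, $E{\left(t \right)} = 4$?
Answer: $25$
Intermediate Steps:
$P{\left(q,g \right)} = 10 q$ ($P{\left(q,g \right)} = 2 q 5 = 10 q$)
$H = 1$ ($H = \left(-3 + 4\right)^{2} = 1^{2} = 1$)
$H \left(35 + P{\left(-1,3 \right)}\right) = 1 \left(35 + 10 \left(-1\right)\right) = 1 \left(35 - 10\right) = 1 \cdot 25 = 25$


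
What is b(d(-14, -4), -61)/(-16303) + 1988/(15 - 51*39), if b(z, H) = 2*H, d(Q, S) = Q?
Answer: -2297824/2298723 ≈ -0.99961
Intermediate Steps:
b(d(-14, -4), -61)/(-16303) + 1988/(15 - 51*39) = (2*(-61))/(-16303) + 1988/(15 - 51*39) = -122*(-1/16303) + 1988/(15 - 1989) = 122/16303 + 1988/(-1974) = 122/16303 + 1988*(-1/1974) = 122/16303 - 142/141 = -2297824/2298723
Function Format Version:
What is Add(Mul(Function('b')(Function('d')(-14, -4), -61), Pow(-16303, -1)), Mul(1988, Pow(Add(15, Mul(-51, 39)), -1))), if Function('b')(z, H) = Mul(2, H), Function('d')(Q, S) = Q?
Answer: Rational(-2297824, 2298723) ≈ -0.99961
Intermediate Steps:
Add(Mul(Function('b')(Function('d')(-14, -4), -61), Pow(-16303, -1)), Mul(1988, Pow(Add(15, Mul(-51, 39)), -1))) = Add(Mul(Mul(2, -61), Pow(-16303, -1)), Mul(1988, Pow(Add(15, Mul(-51, 39)), -1))) = Add(Mul(-122, Rational(-1, 16303)), Mul(1988, Pow(Add(15, -1989), -1))) = Add(Rational(122, 16303), Mul(1988, Pow(-1974, -1))) = Add(Rational(122, 16303), Mul(1988, Rational(-1, 1974))) = Add(Rational(122, 16303), Rational(-142, 141)) = Rational(-2297824, 2298723)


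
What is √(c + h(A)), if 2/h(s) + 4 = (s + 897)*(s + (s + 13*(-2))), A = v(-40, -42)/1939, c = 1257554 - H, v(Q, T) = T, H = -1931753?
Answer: 4*√3268471585491446410979/128051357 ≈ 1785.9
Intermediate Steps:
c = 3189307 (c = 1257554 - 1*(-1931753) = 1257554 + 1931753 = 3189307)
A = -6/277 (A = -42/1939 = -42*1/1939 = -6/277 ≈ -0.021661)
h(s) = 2/(-4 + (-26 + 2*s)*(897 + s)) (h(s) = 2/(-4 + (s + 897)*(s + (s + 13*(-2)))) = 2/(-4 + (897 + s)*(s + (s - 26))) = 2/(-4 + (897 + s)*(s + (-26 + s))) = 2/(-4 + (897 + s)*(-26 + 2*s)) = 2/(-4 + (-26 + 2*s)*(897 + s)))
√(c + h(A)) = √(3189307 + 1/(-11663 + (-6/277)² + 884*(-6/277))) = √(3189307 + 1/(-11663 + 36/76729 - 5304/277)) = √(3189307 + 1/(-896359499/76729)) = √(3189307 - 76729/896359499) = √(2858765624600464/896359499) = 4*√3268471585491446410979/128051357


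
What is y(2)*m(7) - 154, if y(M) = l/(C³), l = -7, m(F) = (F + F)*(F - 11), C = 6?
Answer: -4109/27 ≈ -152.19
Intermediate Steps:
m(F) = 2*F*(-11 + F) (m(F) = (2*F)*(-11 + F) = 2*F*(-11 + F))
y(M) = -7/216 (y(M) = -7/(6³) = -7/216)
y(2)*m(7) - 154 = -7*7*(-11 + 7)/108 - 154 = -7*7*(-4)/108 - 154 = -7/216*(-56) - 154 = 49/27 - 154 = -4109/27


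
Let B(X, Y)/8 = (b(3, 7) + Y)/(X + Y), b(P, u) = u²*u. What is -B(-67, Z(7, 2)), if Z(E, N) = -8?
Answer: 536/15 ≈ 35.733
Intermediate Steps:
b(P, u) = u³
B(X, Y) = 8*(343 + Y)/(X + Y) (B(X, Y) = 8*((7³ + Y)/(X + Y)) = 8*((343 + Y)/(X + Y)) = 8*(343 + Y)/(X + Y))
-B(-67, Z(7, 2)) = -8*(343 - 8)/(-67 - 8) = -8*335/(-75) = -8*(-1)*335/75 = -1*(-536/15) = 536/15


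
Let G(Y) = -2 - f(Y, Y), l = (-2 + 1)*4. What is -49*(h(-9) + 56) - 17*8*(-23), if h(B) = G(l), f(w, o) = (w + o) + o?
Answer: -106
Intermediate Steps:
f(w, o) = w + 2*o (f(w, o) = (o + w) + o = w + 2*o)
l = -4 (l = -1*4 = -4)
G(Y) = -2 - 3*Y (G(Y) = -2 - (Y + 2*Y) = -2 - 3*Y)
h(B) = 10 (h(B) = -2 - 3*(-4) = -2 + 12 = 10)
-49*(h(-9) + 56) - 17*8*(-23) = -49*(10 + 56) - 17*8*(-23) = -49*66 - 136*(-23) = -3234 + 3128 = -106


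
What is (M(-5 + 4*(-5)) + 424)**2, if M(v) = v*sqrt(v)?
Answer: 164151 - 106000*I ≈ 1.6415e+5 - 1.06e+5*I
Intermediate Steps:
M(v) = v**(3/2)
(M(-5 + 4*(-5)) + 424)**2 = ((-5 + 4*(-5))**(3/2) + 424)**2 = ((-5 - 20)**(3/2) + 424)**2 = ((-25)**(3/2) + 424)**2 = (-125*I + 424)**2 = (424 - 125*I)**2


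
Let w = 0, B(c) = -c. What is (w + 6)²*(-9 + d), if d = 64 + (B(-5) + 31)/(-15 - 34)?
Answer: 95724/49 ≈ 1953.6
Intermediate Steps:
d = 3100/49 (d = 64 + (-1*(-5) + 31)/(-15 - 34) = 64 + (5 + 31)/(-49) = 64 + 36*(-1/49) = 64 - 36/49 = 3100/49 ≈ 63.265)
(w + 6)²*(-9 + d) = (0 + 6)²*(-9 + 3100/49) = 6²*(2659/49) = 36*(2659/49) = 95724/49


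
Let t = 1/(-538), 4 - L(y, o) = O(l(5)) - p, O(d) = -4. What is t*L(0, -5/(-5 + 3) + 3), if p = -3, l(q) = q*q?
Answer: -5/538 ≈ -0.0092937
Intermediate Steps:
l(q) = q²
L(y, o) = 5 (L(y, o) = 4 - (-4 - 1*(-3)) = 4 - (-4 + 3) = 4 - 1*(-1) = 4 + 1 = 5)
t = -1/538 ≈ -0.0018587
t*L(0, -5/(-5 + 3) + 3) = -1/538*5 = -5/538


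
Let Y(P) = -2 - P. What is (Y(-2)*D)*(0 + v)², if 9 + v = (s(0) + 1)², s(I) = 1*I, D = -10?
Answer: 0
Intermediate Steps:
s(I) = I
v = -8 (v = -9 + (0 + 1)² = -9 + 1² = -9 + 1 = -8)
(Y(-2)*D)*(0 + v)² = ((-2 - 1*(-2))*(-10))*(0 - 8)² = ((-2 + 2)*(-10))*(-8)² = (0*(-10))*64 = 0*64 = 0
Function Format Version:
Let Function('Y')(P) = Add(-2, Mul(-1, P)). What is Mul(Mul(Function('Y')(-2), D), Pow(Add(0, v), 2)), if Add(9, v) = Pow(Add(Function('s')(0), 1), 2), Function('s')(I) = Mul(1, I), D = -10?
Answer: 0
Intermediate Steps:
Function('s')(I) = I
v = -8 (v = Add(-9, Pow(Add(0, 1), 2)) = Add(-9, Pow(1, 2)) = Add(-9, 1) = -8)
Mul(Mul(Function('Y')(-2), D), Pow(Add(0, v), 2)) = Mul(Mul(Add(-2, Mul(-1, -2)), -10), Pow(Add(0, -8), 2)) = Mul(Mul(Add(-2, 2), -10), Pow(-8, 2)) = Mul(Mul(0, -10), 64) = Mul(0, 64) = 0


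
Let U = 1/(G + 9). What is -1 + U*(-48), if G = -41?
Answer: ½ ≈ 0.50000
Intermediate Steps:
U = -1/32 (U = 1/(-41 + 9) = 1/(-32) = -1/32 ≈ -0.031250)
-1 + U*(-48) = -1 - 1/32*(-48) = -1 + 3/2 = ½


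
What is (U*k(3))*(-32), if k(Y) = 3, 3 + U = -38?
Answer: 3936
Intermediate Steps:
U = -41 (U = -3 - 38 = -41)
(U*k(3))*(-32) = -41*3*(-32) = -123*(-32) = 3936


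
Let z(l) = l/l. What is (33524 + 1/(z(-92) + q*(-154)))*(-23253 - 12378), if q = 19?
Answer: -388210430341/325 ≈ -1.1945e+9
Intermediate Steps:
z(l) = 1
(33524 + 1/(z(-92) + q*(-154)))*(-23253 - 12378) = (33524 + 1/(1 + 19*(-154)))*(-23253 - 12378) = (33524 + 1/(1 - 2926))*(-35631) = (33524 + 1/(-2925))*(-35631) = (33524 - 1/2925)*(-35631) = (98057699/2925)*(-35631) = -388210430341/325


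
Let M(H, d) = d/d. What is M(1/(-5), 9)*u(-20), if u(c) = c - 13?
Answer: -33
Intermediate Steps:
M(H, d) = 1
u(c) = -13 + c
M(1/(-5), 9)*u(-20) = 1*(-13 - 20) = 1*(-33) = -33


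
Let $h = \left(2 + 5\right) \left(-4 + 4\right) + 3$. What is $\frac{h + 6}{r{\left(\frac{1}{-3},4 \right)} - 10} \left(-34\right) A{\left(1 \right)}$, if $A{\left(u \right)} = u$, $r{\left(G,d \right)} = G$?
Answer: $\frac{918}{31} \approx 29.613$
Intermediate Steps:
$h = 3$ ($h = 7 \cdot 0 + 3 = 0 + 3 = 3$)
$\frac{h + 6}{r{\left(\frac{1}{-3},4 \right)} - 10} \left(-34\right) A{\left(1 \right)} = \frac{3 + 6}{\frac{1}{-3} - 10} \left(-34\right) 1 = \frac{9}{- \frac{1}{3} - 10} \left(-34\right) 1 = \frac{9}{- \frac{31}{3}} \left(-34\right) 1 = 9 \left(- \frac{3}{31}\right) \left(-34\right) 1 = \left(- \frac{27}{31}\right) \left(-34\right) 1 = \frac{918}{31} \cdot 1 = \frac{918}{31}$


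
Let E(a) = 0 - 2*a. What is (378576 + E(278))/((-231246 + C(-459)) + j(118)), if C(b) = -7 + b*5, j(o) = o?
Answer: -37802/23343 ≈ -1.6194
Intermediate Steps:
C(b) = -7 + 5*b
E(a) = -2*a
(378576 + E(278))/((-231246 + C(-459)) + j(118)) = (378576 - 2*278)/((-231246 + (-7 + 5*(-459))) + 118) = (378576 - 556)/((-231246 + (-7 - 2295)) + 118) = 378020/((-231246 - 2302) + 118) = 378020/(-233548 + 118) = 378020/(-233430) = 378020*(-1/233430) = -37802/23343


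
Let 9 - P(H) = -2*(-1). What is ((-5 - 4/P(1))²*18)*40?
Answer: 1095120/49 ≈ 22349.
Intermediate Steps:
P(H) = 7 (P(H) = 9 - (-2)*(-1) = 9 - 1*2 = 9 - 2 = 7)
((-5 - 4/P(1))²*18)*40 = ((-5 - 4/7)²*18)*40 = ((-39/7)²*18)*40 = ((1521/49)*18)*40 = (27378/49)*40 = 1095120/49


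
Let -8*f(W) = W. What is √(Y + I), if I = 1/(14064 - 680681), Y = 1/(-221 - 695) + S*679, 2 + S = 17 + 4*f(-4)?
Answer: √1075975494038400877859/305310586 ≈ 107.44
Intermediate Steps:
f(W) = -W/8
S = 17 (S = -2 + (17 + 4*(-⅛*(-4))) = -2 + (17 + 4*(½)) = -2 + (17 + 2) = -2 + 19 = 17)
Y = 10573387/916 (Y = 1/(-221 - 695) + 17*679 = 1/(-916) + 11543 = -1/916 + 11543 = 10573387/916 ≈ 11543.)
I = -1/666617 (I = 1/(-666617) = -1/666617 ≈ -1.5001e-6)
√(Y + I) = √(10573387/916 - 1/666617) = √(7048399520863/610621172) = √1075975494038400877859/305310586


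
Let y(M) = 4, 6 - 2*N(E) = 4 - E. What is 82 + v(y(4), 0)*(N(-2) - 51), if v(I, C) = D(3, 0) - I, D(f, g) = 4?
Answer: 82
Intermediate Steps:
N(E) = 1 + E/2 (N(E) = 3 - (4 - E)/2 = 3 + (-2 + E/2) = 1 + E/2)
v(I, C) = 4 - I
82 + v(y(4), 0)*(N(-2) - 51) = 82 + (4 - 1*4)*((1 + (1/2)*(-2)) - 51) = 82 + (4 - 4)*((1 - 1) - 51) = 82 + 0*(0 - 51) = 82 + 0*(-51) = 82 + 0 = 82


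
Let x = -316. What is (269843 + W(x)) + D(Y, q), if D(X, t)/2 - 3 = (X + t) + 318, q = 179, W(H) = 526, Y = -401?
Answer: 270567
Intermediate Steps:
D(X, t) = 642 + 2*X + 2*t (D(X, t) = 6 + 2*((X + t) + 318) = 6 + 2*(318 + X + t) = 6 + (636 + 2*X + 2*t) = 642 + 2*X + 2*t)
(269843 + W(x)) + D(Y, q) = (269843 + 526) + (642 + 2*(-401) + 2*179) = 270369 + (642 - 802 + 358) = 270369 + 198 = 270567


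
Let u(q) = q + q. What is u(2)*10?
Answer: 40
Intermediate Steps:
u(q) = 2*q
u(2)*10 = (2*2)*10 = 4*10 = 40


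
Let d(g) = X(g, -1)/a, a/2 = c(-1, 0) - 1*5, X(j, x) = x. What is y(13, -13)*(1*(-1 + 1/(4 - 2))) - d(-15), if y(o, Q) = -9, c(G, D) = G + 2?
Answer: 35/8 ≈ 4.3750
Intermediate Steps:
c(G, D) = 2 + G
a = -8 (a = 2*((2 - 1) - 1*5) = 2*(1 - 5) = 2*(-4) = -8)
d(g) = 1/8 (d(g) = -1/(-8) = -1*(-1/8) = 1/8)
y(13, -13)*(1*(-1 + 1/(4 - 2))) - d(-15) = -9*(-1 + 1/(4 - 2)) - 1*1/8 = -9*(-1 + 1/2) - 1/8 = -9*(-1)/2 - 1/8 = -9*(-1/2) - 1/8 = 9/2 - 1/8 = 35/8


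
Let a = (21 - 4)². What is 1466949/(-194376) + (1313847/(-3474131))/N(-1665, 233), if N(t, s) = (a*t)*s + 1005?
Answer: -15871676885117333123/2103054071818754600 ≈ -7.5470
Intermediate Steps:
a = 289 (a = 17² = 289)
N(t, s) = 1005 + 289*s*t (N(t, s) = (289*t)*s + 1005 = 289*s*t + 1005 = 1005 + 289*s*t)
1466949/(-194376) + (1313847/(-3474131))/N(-1665, 233) = 1466949/(-194376) + (1313847/(-3474131))/(1005 + 289*233*(-1665)) = 1466949*(-1/194376) + (1313847*(-1/3474131))/(1005 - 112116105) = -488983/64792 - 1313847/3474131/(-112115100) = -488983/64792 - 1313847/3474131*(-1/112115100) = -488983/64792 + 437949/129834181492700 = -15871676885117333123/2103054071818754600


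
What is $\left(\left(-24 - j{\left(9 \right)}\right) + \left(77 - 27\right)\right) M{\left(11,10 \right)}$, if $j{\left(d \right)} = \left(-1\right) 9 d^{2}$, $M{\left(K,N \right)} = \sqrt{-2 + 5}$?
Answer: $755 \sqrt{3} \approx 1307.7$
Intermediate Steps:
$M{\left(K,N \right)} = \sqrt{3}$
$j{\left(d \right)} = - 9 d^{2}$
$\left(\left(-24 - j{\left(9 \right)}\right) + \left(77 - 27\right)\right) M{\left(11,10 \right)} = \left(\left(-24 - - 9 \cdot 9^{2}\right) + \left(77 - 27\right)\right) \sqrt{3} = \left(\left(-24 - \left(-9\right) 81\right) + 50\right) \sqrt{3} = \left(\left(-24 - -729\right) + 50\right) \sqrt{3} = \left(\left(-24 + 729\right) + 50\right) \sqrt{3} = \left(705 + 50\right) \sqrt{3} = 755 \sqrt{3}$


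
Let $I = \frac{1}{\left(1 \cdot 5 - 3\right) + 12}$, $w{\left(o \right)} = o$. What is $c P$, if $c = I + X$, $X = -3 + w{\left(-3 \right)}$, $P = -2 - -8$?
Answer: $- \frac{249}{7} \approx -35.571$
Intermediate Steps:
$P = 6$ ($P = -2 + 8 = 6$)
$I = \frac{1}{14}$ ($I = \frac{1}{\left(5 - 3\right) + 12} = \frac{1}{2 + 12} = \frac{1}{14} \approx 0.071429$)
$X = -6$ ($X = -3 - 3 = -6$)
$c = - \frac{83}{14}$ ($c = \frac{1}{14} - 6 = - \frac{83}{14} \approx -5.9286$)
$c P = \left(- \frac{83}{14}\right) 6 = - \frac{249}{7}$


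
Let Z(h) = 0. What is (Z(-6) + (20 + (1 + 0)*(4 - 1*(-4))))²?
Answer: 784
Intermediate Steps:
(Z(-6) + (20 + (1 + 0)*(4 - 1*(-4))))² = (0 + (20 + (1 + 0)*(4 - 1*(-4))))² = (0 + (20 + 1*(4 + 4)))² = (0 + (20 + 1*8))² = (0 + (20 + 8))² = (0 + 28)² = 28² = 784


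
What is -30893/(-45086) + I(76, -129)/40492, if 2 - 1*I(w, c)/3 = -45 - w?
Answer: 633778045/912811156 ≈ 0.69431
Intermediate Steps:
I(w, c) = 141 + 3*w (I(w, c) = 6 - 3*(-45 - w) = 6 + (135 + 3*w) = 141 + 3*w)
-30893/(-45086) + I(76, -129)/40492 = -30893/(-45086) + (141 + 3*76)/40492 = -30893*(-1/45086) + (141 + 228)*(1/40492) = 30893/45086 + 369*(1/40492) = 30893/45086 + 369/40492 = 633778045/912811156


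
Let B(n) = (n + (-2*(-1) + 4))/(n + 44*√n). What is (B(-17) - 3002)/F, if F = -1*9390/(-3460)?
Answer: -2028561670/1833867 + 167464*I*√17/31175739 ≈ -1106.2 + 0.022148*I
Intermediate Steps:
B(n) = (6 + n)/(n + 44*√n) (B(n) = (n + (2 + 4))/(n + 44*√n) = (n + 6)/(n + 44*√n) = (6 + n)/(n + 44*√n))
F = 939/346 (F = -9390*(-1/3460) = 939/346 ≈ 2.7139)
(B(-17) - 3002)/F = ((6 - 17)/(-17 + 44*√(-17)) - 3002)/(939/346) = (-11/(-17 + 44*(I*√17)) - 3002)*(346/939) = (-11/(-17 + 44*I*√17) - 3002)*(346/939) = (-3002 - 11/(-17 + 44*I*√17))*(346/939) = -1038692/939 - 3806/(939*(-17 + 44*I*√17))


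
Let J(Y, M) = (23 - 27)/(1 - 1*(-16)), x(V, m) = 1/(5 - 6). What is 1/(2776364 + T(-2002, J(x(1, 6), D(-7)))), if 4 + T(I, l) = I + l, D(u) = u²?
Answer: 17/47164082 ≈ 3.6044e-7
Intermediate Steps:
x(V, m) = -1 (x(V, m) = 1/(-1) = -1)
J(Y, M) = -4/17 (J(Y, M) = -4/(1 + 16) = -4/17)
T(I, l) = -4 + I + l (T(I, l) = -4 + (I + l) = -4 + I + l)
1/(2776364 + T(-2002, J(x(1, 6), D(-7)))) = 1/(2776364 + (-4 - 2002 - 4/17)) = 1/(2776364 - 34106/17) = 1/(47164082/17) = 17/47164082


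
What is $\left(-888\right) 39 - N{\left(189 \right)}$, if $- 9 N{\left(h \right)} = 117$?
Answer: $-34619$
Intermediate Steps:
$N{\left(h \right)} = -13$ ($N{\left(h \right)} = \left(- \frac{1}{9}\right) 117 = -13$)
$\left(-888\right) 39 - N{\left(189 \right)} = \left(-888\right) 39 - -13 = -34632 + 13 = -34619$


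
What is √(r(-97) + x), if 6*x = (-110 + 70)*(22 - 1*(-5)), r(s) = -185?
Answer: I*√365 ≈ 19.105*I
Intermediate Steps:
x = -180 (x = ((-110 + 70)*(22 - 1*(-5)))/6 = (-40*(22 + 5))/6 = (-40*27)/6 = (⅙)*(-1080) = -180)
√(r(-97) + x) = √(-185 - 180) = √(-365) = I*√365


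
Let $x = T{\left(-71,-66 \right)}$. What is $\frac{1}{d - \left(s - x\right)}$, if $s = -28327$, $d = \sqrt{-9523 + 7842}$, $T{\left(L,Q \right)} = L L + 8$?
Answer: $\frac{33376}{1113959057} - \frac{41 i}{1113959057} \approx 2.9962 \cdot 10^{-5} - 3.6806 \cdot 10^{-8} i$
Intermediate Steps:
$T{\left(L,Q \right)} = 8 + L^{2}$ ($T{\left(L,Q \right)} = L^{2} + 8 = 8 + L^{2}$)
$x = 5049$ ($x = 8 + \left(-71\right)^{2} = 8 + 5041 = 5049$)
$d = 41 i$ ($d = \sqrt{-1681} = 41 i \approx 41.0 i$)
$\frac{1}{d - \left(s - x\right)} = \frac{1}{41 i + \left(5049 - -28327\right)} = \frac{1}{41 i + \left(5049 + 28327\right)} = \frac{1}{41 i + 33376} = \frac{1}{33376 + 41 i} = \frac{33376 - 41 i}{1113959057}$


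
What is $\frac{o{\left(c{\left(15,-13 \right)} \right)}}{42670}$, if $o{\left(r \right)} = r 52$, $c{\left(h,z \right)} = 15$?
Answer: $\frac{78}{4267} \approx 0.01828$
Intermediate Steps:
$o{\left(r \right)} = 52 r$
$\frac{o{\left(c{\left(15,-13 \right)} \right)}}{42670} = \frac{52 \cdot 15}{42670} = 780 \cdot \frac{1}{42670} = \frac{78}{4267}$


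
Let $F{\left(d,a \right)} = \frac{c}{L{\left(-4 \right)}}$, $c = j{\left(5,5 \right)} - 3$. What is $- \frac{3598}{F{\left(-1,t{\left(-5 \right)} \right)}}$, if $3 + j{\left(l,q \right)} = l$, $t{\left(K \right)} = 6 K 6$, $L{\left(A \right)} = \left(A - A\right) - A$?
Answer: $14392$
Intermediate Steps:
$L{\left(A \right)} = - A$ ($L{\left(A \right)} = 0 - A = - A$)
$t{\left(K \right)} = 36 K$
$j{\left(l,q \right)} = -3 + l$
$c = -1$ ($c = \left(-3 + 5\right) - 3 = 2 - 3 = -1$)
$F{\left(d,a \right)} = - \frac{1}{4}$ ($F{\left(d,a \right)} = - \frac{1}{\left(-1\right) \left(-4\right)} = - \frac{1}{4}$)
$- \frac{3598}{F{\left(-1,t{\left(-5 \right)} \right)}} = - \frac{3598}{- \frac{1}{4}} = \left(-3598\right) \left(-4\right) = 14392$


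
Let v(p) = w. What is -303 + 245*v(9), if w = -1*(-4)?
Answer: 677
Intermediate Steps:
w = 4
v(p) = 4
-303 + 245*v(9) = -303 + 245*4 = -303 + 980 = 677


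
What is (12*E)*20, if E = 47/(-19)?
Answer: -11280/19 ≈ -593.68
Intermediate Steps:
E = -47/19 (E = 47*(-1/19) = -47/19 ≈ -2.4737)
(12*E)*20 = (12*(-47/19))*20 = -564/19*20 = -11280/19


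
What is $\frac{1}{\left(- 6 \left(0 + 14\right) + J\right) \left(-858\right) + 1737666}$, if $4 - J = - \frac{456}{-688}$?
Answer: $\frac{43}{77695611} \approx 5.5344 \cdot 10^{-7}$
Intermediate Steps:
$J = \frac{287}{86}$ ($J = 4 - - \frac{456}{-688} = 4 - \left(-456\right) \left(- \frac{1}{688}\right) = 4 - \frac{57}{86} = \frac{287}{86} \approx 3.3372$)
$\frac{1}{\left(- 6 \left(0 + 14\right) + J\right) \left(-858\right) + 1737666} = \frac{1}{\left(- 6 \left(0 + 14\right) + \frac{287}{86}\right) \left(-858\right) + 1737666} = \frac{1}{\left(\left(-6\right) 14 + \frac{287}{86}\right) \left(-858\right) + 1737666} = \frac{1}{\left(-84 + \frac{287}{86}\right) \left(-858\right) + 1737666} = \frac{1}{\left(- \frac{6937}{86}\right) \left(-858\right) + 1737666} = \frac{1}{\frac{2975973}{43} + 1737666} = \frac{1}{\frac{77695611}{43}} = \frac{43}{77695611}$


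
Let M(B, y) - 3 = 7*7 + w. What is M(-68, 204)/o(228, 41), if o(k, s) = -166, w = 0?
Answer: -26/83 ≈ -0.31325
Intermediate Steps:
M(B, y) = 52 (M(B, y) = 3 + (7*7 + 0) = 3 + (49 + 0) = 3 + 49 = 52)
M(-68, 204)/o(228, 41) = 52/(-166) = 52*(-1/166) = -26/83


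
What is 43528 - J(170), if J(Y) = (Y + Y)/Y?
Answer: 43526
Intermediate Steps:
J(Y) = 2 (J(Y) = (2*Y)/Y = 2)
43528 - J(170) = 43528 - 1*2 = 43528 - 2 = 43526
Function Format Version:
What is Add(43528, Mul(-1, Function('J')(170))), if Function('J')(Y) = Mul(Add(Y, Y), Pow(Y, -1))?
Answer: 43526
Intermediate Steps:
Function('J')(Y) = 2 (Function('J')(Y) = Mul(Mul(2, Y), Pow(Y, -1)) = 2)
Add(43528, Mul(-1, Function('J')(170))) = Add(43528, Mul(-1, 2)) = Add(43528, -2) = 43526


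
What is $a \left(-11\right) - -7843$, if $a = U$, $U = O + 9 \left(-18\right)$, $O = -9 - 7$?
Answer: $9801$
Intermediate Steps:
$O = -16$
$U = -178$ ($U = -16 + 9 \left(-18\right) = -16 - 162 = -178$)
$a = -178$
$a \left(-11\right) - -7843 = \left(-178\right) \left(-11\right) - -7843 = 1958 + 7843 = 9801$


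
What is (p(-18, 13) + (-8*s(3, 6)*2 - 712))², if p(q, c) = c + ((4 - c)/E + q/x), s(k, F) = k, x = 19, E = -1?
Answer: 197121600/361 ≈ 5.4604e+5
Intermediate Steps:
p(q, c) = -4 + 2*c + q/19 (p(q, c) = c + ((4 - c)/(-1) + q/19) = c + ((4 - c)*(-1) + q*(1/19)) = c + ((-4 + c) + q/19) = c + (-4 + c + q/19) = -4 + 2*c + q/19)
(p(-18, 13) + (-8*s(3, 6)*2 - 712))² = ((-4 + 2*13 + (1/19)*(-18)) + (-8*3*2 - 712))² = ((-4 + 26 - 18/19) + (-24*2 - 712))² = (400/19 + (-48 - 712))² = (400/19 - 760)² = (-14040/19)² = 197121600/361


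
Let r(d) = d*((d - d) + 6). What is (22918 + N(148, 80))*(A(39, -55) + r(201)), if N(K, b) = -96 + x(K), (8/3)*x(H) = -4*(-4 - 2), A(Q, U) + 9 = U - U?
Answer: 27328707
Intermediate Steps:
A(Q, U) = -9 (A(Q, U) = -9 + (U - U) = -9 + 0 = -9)
x(H) = 9 (x(H) = 3*(-4*(-4 - 2))/8 = 3*(-4*(-6))/8 = (3/8)*24 = 9)
N(K, b) = -87 (N(K, b) = -96 + 9 = -87)
r(d) = 6*d (r(d) = d*(0 + 6) = d*6 = 6*d)
(22918 + N(148, 80))*(A(39, -55) + r(201)) = (22918 - 87)*(-9 + 6*201) = 22831*(-9 + 1206) = 22831*1197 = 27328707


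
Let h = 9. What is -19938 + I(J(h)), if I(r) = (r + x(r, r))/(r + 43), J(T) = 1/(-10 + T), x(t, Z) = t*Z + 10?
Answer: -418693/21 ≈ -19938.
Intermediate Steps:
x(t, Z) = 10 + Z*t (x(t, Z) = Z*t + 10 = 10 + Z*t)
I(r) = (10 + r + r**2)/(43 + r) (I(r) = (r + (10 + r*r))/(r + 43) = (r + (10 + r**2))/(43 + r) = (10 + r + r**2)/(43 + r))
-19938 + I(J(h)) = -19938 + (10 + 1/(-10 + 9) + (1/(-10 + 9))**2)/(43 + 1/(-10 + 9)) = -19938 + (10 + 1/(-1) + (1/(-1))**2)/(43 + 1/(-1)) = -19938 + (10 - 1 + (-1)**2)/(43 - 1) = -19938 + (10 - 1 + 1)/42 = -19938 + (1/42)*10 = -19938 + 5/21 = -418693/21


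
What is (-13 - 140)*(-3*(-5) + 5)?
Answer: -3060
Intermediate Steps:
(-13 - 140)*(-3*(-5) + 5) = -153*(15 + 5) = -153*20 = -3060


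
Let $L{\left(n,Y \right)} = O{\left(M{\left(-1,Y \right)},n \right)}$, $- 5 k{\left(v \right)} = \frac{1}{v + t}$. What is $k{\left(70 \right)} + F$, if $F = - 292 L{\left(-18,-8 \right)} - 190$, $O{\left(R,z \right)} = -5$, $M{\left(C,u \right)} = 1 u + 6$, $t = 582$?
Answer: $\frac{4140199}{3260} \approx 1270.0$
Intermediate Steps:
$M{\left(C,u \right)} = 6 + u$ ($M{\left(C,u \right)} = u + 6 = 6 + u$)
$k{\left(v \right)} = - \frac{1}{5 \left(582 + v\right)}$ ($k{\left(v \right)} = - \frac{1}{5 \left(v + 582\right)} = - \frac{1}{5 \left(582 + v\right)}$)
$L{\left(n,Y \right)} = -5$
$F = 1270$ ($F = \left(-292\right) \left(-5\right) - 190 = 1460 - 190 = 1270$)
$k{\left(70 \right)} + F = - \frac{1}{2910 + 5 \cdot 70} + 1270 = - \frac{1}{2910 + 350} + 1270 = - \frac{1}{3260} + 1270 = \frac{4140199}{3260}$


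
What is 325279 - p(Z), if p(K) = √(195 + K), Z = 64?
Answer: 325279 - √259 ≈ 3.2526e+5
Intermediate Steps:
325279 - p(Z) = 325279 - √(195 + 64) = 325279 - √259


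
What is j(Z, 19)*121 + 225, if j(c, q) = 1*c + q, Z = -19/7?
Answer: 15369/7 ≈ 2195.6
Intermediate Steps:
Z = -19/7 (Z = -19*⅐ = -19/7 ≈ -2.7143)
j(c, q) = c + q
j(Z, 19)*121 + 225 = (-19/7 + 19)*121 + 225 = (114/7)*121 + 225 = 13794/7 + 225 = 15369/7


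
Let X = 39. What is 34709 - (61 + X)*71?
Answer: 27609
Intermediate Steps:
34709 - (61 + X)*71 = 34709 - (61 + 39)*71 = 34709 - 100*71 = 34709 - 1*7100 = 34709 - 7100 = 27609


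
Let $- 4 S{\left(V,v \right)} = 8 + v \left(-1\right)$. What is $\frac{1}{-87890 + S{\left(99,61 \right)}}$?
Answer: $- \frac{4}{351507} \approx -1.138 \cdot 10^{-5}$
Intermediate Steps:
$S{\left(V,v \right)} = -2 + \frac{v}{4}$ ($S{\left(V,v \right)} = - \frac{8 + v \left(-1\right)}{4} = - \frac{8 - v}{4} = -2 + \frac{v}{4}$)
$\frac{1}{-87890 + S{\left(99,61 \right)}} = \frac{1}{-87890 + \left(-2 + \frac{1}{4} \cdot 61\right)} = \frac{1}{-87890 + \left(-2 + \frac{61}{4}\right)} = \frac{1}{-87890 + \frac{53}{4}} = \frac{1}{- \frac{351507}{4}} = - \frac{4}{351507}$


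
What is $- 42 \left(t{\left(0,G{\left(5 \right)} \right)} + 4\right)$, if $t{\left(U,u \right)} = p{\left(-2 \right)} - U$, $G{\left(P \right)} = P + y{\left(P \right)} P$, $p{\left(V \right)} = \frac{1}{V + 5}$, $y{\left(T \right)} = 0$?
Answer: $-182$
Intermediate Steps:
$p{\left(V \right)} = \frac{1}{5 + V}$
$G{\left(P \right)} = P$ ($G{\left(P \right)} = P + 0 P = P + 0 = P$)
$t{\left(U,u \right)} = \frac{1}{3} - U$ ($t{\left(U,u \right)} = \frac{1}{5 - 2} - U = \frac{1}{3} - U$)
$- 42 \left(t{\left(0,G{\left(5 \right)} \right)} + 4\right) = - 42 \left(\left(\frac{1}{3} - 0\right) + 4\right) = - 42 \left(\left(\frac{1}{3} + 0\right) + 4\right) = - 42 \left(\frac{1}{3} + 4\right) = \left(-42\right) \frac{13}{3} = -182$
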